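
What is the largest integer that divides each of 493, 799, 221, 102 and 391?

493 = 17 · 29; 799 = 17 · 47; 221 = 13 · 17; 102 = 2 · 3 · 17; 391 = 17 · 23
gcd takes min exponent of each prime: 17 = 17

17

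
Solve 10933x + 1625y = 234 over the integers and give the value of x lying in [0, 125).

73

Reduce mod 1625: 10933x ≡ 234 (mod 1625). With g = gcd(10933, 1625) = 13 dividing 234, divide through: 841x ≡ 18 (mod 125).
Since gcd(841, 125) = 1, x ≡ 18·(841)⁻¹ ≡ 73 (mod 125). Smallest non-negative: 73.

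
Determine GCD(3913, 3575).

Euclid: 3913 = 1·3575 + 338; 3575 = 10·338 + 195; 338 = 1·195 + 143; 195 = 1·143 + 52; 143 = 2·52 + 39; 52 = 1·39 + 13; 39 = 3·13 + 0. Last nonzero remainder: 13.

13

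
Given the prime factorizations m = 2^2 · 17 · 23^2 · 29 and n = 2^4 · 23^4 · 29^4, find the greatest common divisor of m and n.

61364

min exponent per shared prime: 2^2 · 23^2 · 29 = 61364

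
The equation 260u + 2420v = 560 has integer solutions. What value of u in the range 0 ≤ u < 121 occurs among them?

Euclid: 2420 = 9·260 + 80; 260 = 3·80 + 20; 80 = 4·20 + 0 → gcd = 20; 560 = 20·28.
Back-substitution yields 260·(28) + 2420·(-3) = 20, so one solution is u = 28·28 = 784, v = -3·28 = -84.
Solutions in u differ by 2420/20 = 121; the one in [0, 121) is 784 mod 121 = 58.

58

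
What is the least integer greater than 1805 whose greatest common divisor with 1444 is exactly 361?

1444 = 361·4. Any k with gcd(k, 1444) = 361 is a multiple of 361, say 361s, with s coprime to 4.
Need s > 1805/361, so s ≥ 6. First s ≥ 6 with gcd(s, 4) = 1 is s = 7. Thus k = 361·7 = 2527.

2527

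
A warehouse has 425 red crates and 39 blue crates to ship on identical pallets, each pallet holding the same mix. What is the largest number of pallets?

1

Euclid: 425 = 10·39 + 35; 39 = 1·35 + 4; 35 = 8·4 + 3; 4 = 1·3 + 1; 3 = 3·1 + 0. Last nonzero remainder: 1.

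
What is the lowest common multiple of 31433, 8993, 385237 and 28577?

lcm(31433, 8993) = 31433·8993/gcd = 282676969/17 = 16628057
lcm(16628057, 385237) = 16628057·385237/gcd = 6405742794509/731 = 8762986039
lcm(8762986039, 28577) = 8762986039·28577/gcd = 250419852036503/17 = 14730579531559

14730579531559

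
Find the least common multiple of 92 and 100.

92 = 2² · 23; 100 = 2² · 5²
max exponents: 2² · 5² · 23 = 2300

2300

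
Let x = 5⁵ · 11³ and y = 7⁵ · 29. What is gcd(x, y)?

min exponent per shared prime: (none) = 1

1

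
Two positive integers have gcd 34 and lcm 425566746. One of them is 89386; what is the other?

161874

u·v = gcd·lcm = 34·425566746 = 14469269364, so v = 14469269364/89386 = 161874.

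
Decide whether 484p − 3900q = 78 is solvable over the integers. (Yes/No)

By Bézout, 484p − 3900q = 78 has integer solutions iff gcd(484, 3900) | 78.
Euclid: 3900 = 8·484 + 28; 484 = 17·28 + 8; 28 = 3·8 + 4; 8 = 2·4 + 0. gcd = 4; 78 mod 4 = 2. No.

No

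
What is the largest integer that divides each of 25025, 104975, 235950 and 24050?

25025 = 5² · 7 · 11 · 13; 104975 = 5² · 13 · 17 · 19; 235950 = 2 · 3 · 5² · 11² · 13; 24050 = 2 · 5² · 13 · 37
gcd takes min exponent of each prime: 5² · 13 = 325

325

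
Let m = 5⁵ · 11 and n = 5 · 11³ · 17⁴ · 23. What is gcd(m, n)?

55

min exponent per shared prime: 5 · 11 = 55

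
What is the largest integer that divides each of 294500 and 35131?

19

294500 = 2² · 5³ · 19 · 31
35131 = 19 · 43²
Common: 19 = 19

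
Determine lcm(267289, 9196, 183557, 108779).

267289 = 11² · 47²; 9196 = 2² · 11² · 19; 183557 = 11² · 37 · 41; 108779 = 11² · 29 · 31
lcm takes max exponent of each prime: 2² · 11² · 19 · 29 · 31 · 37 · 41 · 47² = 27703838765812

27703838765812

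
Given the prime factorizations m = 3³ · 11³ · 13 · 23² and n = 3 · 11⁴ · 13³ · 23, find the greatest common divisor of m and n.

1193907

min exponent per shared prime: 3 · 11³ · 13 · 23 = 1193907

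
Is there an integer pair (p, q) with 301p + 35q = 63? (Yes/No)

By Bézout, 301p + 35q = 63 has integer solutions iff gcd(301, 35) | 63.
Euclid: 301 = 8·35 + 21; 35 = 1·21 + 14; 21 = 1·14 + 7; 14 = 2·7 + 0. gcd = 7; 63 mod 7 = 0. Yes.

Yes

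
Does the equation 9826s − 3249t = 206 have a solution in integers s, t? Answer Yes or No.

Yes

gcd(9826, 3249): 9826 = 3·3249 + 79; 3249 = 41·79 + 10; 79 = 7·10 + 9; 10 = 1·9 + 1; 9 = 9·1 + 0 → 1
1 divides 206, so a solution exists.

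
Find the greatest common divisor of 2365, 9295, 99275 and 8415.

gcd(2365, 9295): 9295 = 3·2365 + 2200; 2365 = 1·2200 + 165; 2200 = 13·165 + 55; 165 = 3·55 + 0 → 55
gcd(55, 99275): 99275 = 1805·55 + 0 → 55
gcd(55, 8415): 8415 = 153·55 + 0 → 55

55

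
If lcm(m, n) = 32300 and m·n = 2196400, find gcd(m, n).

68

From gcd × lcm = mn: gcd = 2196400 / 32300 = 68.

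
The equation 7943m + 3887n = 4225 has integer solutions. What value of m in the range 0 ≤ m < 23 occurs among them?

2

Reduce mod 3887: 7943m ≡ 4225 (mod 3887). With g = gcd(7943, 3887) = 169 dividing 4225, divide through: 47m ≡ 25 (mod 23).
Since gcd(47, 23) = 1, m ≡ 25·(47)⁻¹ ≡ 2 (mod 23). Smallest non-negative: 2.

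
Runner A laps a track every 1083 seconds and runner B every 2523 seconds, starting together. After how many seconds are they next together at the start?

1083 = 3 · 19²; 2523 = 3 · 29²
max exponents: 3 · 19² · 29² = 910803

910803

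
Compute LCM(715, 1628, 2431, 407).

715 = 5 · 11 · 13; 1628 = 2² · 11 · 37; 2431 = 11 · 13 · 17; 407 = 11 · 37
lcm takes max exponent of each prime: 2² · 5 · 11 · 13 · 17 · 37 = 1798940

1798940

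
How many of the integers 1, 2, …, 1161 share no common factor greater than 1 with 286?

286 = 2·11·13. Inclusion–exclusion on these primes:
1161 − ⌊1161/2⌋ − ⌊1161/11⌋ − ⌊1161/13⌋ + ⌊1161/22⌋ + ⌊1161/26⌋ + ⌊1161/143⌋ − ⌊1161/286⌋ = 487

487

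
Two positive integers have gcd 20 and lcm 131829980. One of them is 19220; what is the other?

137180

Using mn = gcd(m,n)·lcm(m,n) = 20·131829980 = 2636599600, we get n = 2636599600/19220 = 137180.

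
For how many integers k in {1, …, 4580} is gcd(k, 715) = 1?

715 = 5·11·13. Inclusion–exclusion on these primes:
4580 − ⌊4580/5⌋ − ⌊4580/11⌋ − ⌊4580/13⌋ + ⌊4580/55⌋ + ⌊4580/65⌋ + ⌊4580/143⌋ − ⌊4580/715⌋ = 3075

3075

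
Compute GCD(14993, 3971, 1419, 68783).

11

gcd(14993, 3971): 14993 = 3·3971 + 3080; 3971 = 1·3080 + 891; 3080 = 3·891 + 407; 891 = 2·407 + 77; 407 = 5·77 + 22; 77 = 3·22 + 11; 22 = 2·11 + 0 → 11
gcd(11, 1419): 1419 = 129·11 + 0 → 11
gcd(11, 68783): 68783 = 6253·11 + 0 → 11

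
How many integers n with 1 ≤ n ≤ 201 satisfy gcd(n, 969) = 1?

119

Prime factors of 969: 3, 17, 19. Count integers ≤ 201 divisible by none of them.
By inclusion–exclusion: 201 − ⌊201/3⌋ − ⌊201/17⌋ − ⌊201/19⌋ + ⌊201/51⌋ + ⌊201/57⌋ + ⌊201/323⌋ − ⌊201/969⌋ = 119.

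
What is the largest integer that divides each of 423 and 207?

9

Euclid: 423 = 2·207 + 9; 207 = 23·9 + 0. Last nonzero remainder: 9.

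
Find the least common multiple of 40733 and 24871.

13156759

40733 = 7 · 11 · 23²; 24871 = 7 · 11 · 17 · 19
max exponents: 7 · 11 · 17 · 19 · 23² = 13156759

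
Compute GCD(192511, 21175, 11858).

121

gcd(192511, 21175): 192511 = 9·21175 + 1936; 21175 = 10·1936 + 1815; 1936 = 1·1815 + 121; 1815 = 15·121 + 0 → 121
gcd(121, 11858): 11858 = 98·121 + 0 → 121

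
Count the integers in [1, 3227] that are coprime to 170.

1215

Prime factors of 170: 2, 5, 17. Count integers ≤ 3227 divisible by none of them.
By inclusion–exclusion: 3227 − ⌊3227/2⌋ − ⌊3227/5⌋ − ⌊3227/17⌋ + ⌊3227/10⌋ + ⌊3227/34⌋ + ⌊3227/85⌋ − ⌊3227/170⌋ = 1215.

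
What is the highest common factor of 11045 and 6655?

Euclid: 11045 = 1·6655 + 4390; 6655 = 1·4390 + 2265; 4390 = 1·2265 + 2125; 2265 = 1·2125 + 140; 2125 = 15·140 + 25; 140 = 5·25 + 15; 25 = 1·15 + 10; 15 = 1·10 + 5; 10 = 2·5 + 0. Last nonzero remainder: 5.

5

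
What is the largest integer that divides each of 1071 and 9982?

7

1071 = 3² · 7 · 17
9982 = 2 · 7 · 23 · 31
Common: 7 = 7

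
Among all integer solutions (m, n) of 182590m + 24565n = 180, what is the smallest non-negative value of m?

Euclid: 182590 = 7·24565 + 10635; 24565 = 2·10635 + 3295; 10635 = 3·3295 + 750; 3295 = 4·750 + 295; 750 = 2·295 + 160; 295 = 1·160 + 135; 160 = 1·135 + 25; 135 = 5·25 + 10; 25 = 2·10 + 5; 10 = 2·5 + 0 → gcd = 5; 180 = 5·36.
Back-substitution yields 182590·(1998) + 24565·(-14851) = 5, so one solution is m = 1998·36 = 71928, n = -14851·36 = -534636.
Solutions in m differ by 24565/5 = 4913; the one in [0, 4913) is 71928 mod 4913 = 3146.

3146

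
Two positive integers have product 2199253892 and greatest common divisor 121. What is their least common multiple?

gcd·lcm = product, so lcm = 2199253892/121 = 18175652.

18175652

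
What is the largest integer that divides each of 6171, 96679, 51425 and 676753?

gcd(6171, 96679): 96679 = 15·6171 + 4114; 6171 = 1·4114 + 2057; 4114 = 2·2057 + 0 → 2057
gcd(2057, 51425): 51425 = 25·2057 + 0 → 2057
gcd(2057, 676753): 676753 = 329·2057 + 0 → 2057

2057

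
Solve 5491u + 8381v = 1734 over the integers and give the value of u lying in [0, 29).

gcd(5491, 8381) = 289 (Euclid: 8381 = 1·5491 + 2890; 5491 = 1·2890 + 2601; 2890 = 1·2601 + 289; 2601 = 9·289 + 0), and 289 | 1734.
Extended Euclid: 5491·(-3) + 8381·(2) = 289. Scale by 6: u₀ = -18.
General solution u = u₀ + 29t; reducing mod 29 gives u = 11 (and v = -7).

11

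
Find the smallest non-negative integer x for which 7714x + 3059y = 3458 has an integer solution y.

Reduce mod 3059: 7714x ≡ 3458 (mod 3059). With g = gcd(7714, 3059) = 133 dividing 3458, divide through: 58x ≡ 26 (mod 23).
Since gcd(58, 23) = 1, x ≡ 26·(58)⁻¹ ≡ 6 (mod 23). Smallest non-negative: 6.

6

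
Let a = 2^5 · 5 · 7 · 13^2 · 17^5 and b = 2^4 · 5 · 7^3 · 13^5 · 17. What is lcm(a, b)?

28931801124742880

max exponent per prime: 2^5 · 5 · 7^3 · 13^5 · 17^5 = 28931801124742880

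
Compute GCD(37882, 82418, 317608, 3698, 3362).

2

gcd(37882, 82418): 82418 = 2·37882 + 6654; 37882 = 5·6654 + 4612; 6654 = 1·4612 + 2042; 4612 = 2·2042 + 528; 2042 = 3·528 + 458; 528 = 1·458 + 70; 458 = 6·70 + 38; 70 = 1·38 + 32; 38 = 1·32 + 6; 32 = 5·6 + 2; 6 = 3·2 + 0 → 2
gcd(2, 317608): 317608 = 158804·2 + 0 → 2
gcd(2, 3698): 3698 = 1849·2 + 0 → 2
gcd(2, 3362): 3362 = 1681·2 + 0 → 2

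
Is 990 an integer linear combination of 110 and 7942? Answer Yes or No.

Yes

gcd(110, 7942): 7942 = 72·110 + 22; 110 = 5·22 + 0 → 22
22 divides 990, so a solution exists.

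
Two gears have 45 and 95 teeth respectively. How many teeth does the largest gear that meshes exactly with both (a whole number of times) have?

45 = 3² · 5
95 = 5 · 19
Common: 5 = 5

5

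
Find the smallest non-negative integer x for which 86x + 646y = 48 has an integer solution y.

286

gcd(86, 646) = 2 (Euclid: 646 = 7·86 + 44; 86 = 1·44 + 42; 44 = 1·42 + 2; 42 = 21·2 + 0), and 2 | 48.
Extended Euclid: 86·(-15) + 646·(2) = 2. Scale by 24: x₀ = -360.
General solution x = x₀ + 323t; reducing mod 323 gives x = 286 (and y = -38).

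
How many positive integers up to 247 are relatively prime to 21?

21 = 3·7. Inclusion–exclusion on these primes:
247 − ⌊247/3⌋ − ⌊247/7⌋ + ⌊247/21⌋ = 141

141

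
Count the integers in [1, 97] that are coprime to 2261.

Prime factors of 2261: 7, 17, 19. Count integers ≤ 97 divisible by none of them.
By inclusion–exclusion: 97 − ⌊97/7⌋ − ⌊97/17⌋ − ⌊97/19⌋ + ⌊97/119⌋ + ⌊97/133⌋ + ⌊97/323⌋ − ⌊97/2261⌋ = 74.

74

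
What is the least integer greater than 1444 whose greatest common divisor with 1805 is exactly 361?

1805 = 361·5. Any a with gcd(a, 1805) = 361 is a multiple of 361, say 361s, with s coprime to 5.
Need s > 1444/361, so s ≥ 5. First s ≥ 5 with gcd(s, 5) = 1 is s = 6. Thus a = 361·6 = 2166.

2166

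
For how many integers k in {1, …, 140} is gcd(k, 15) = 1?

Prime factors of 15: 3, 5. Count integers ≤ 140 divisible by none of them.
By inclusion–exclusion: 140 − ⌊140/3⌋ − ⌊140/5⌋ + ⌊140/15⌋ = 75.

75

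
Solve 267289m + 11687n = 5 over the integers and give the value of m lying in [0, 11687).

3486

gcd(267289, 11687) = 1 (Euclid: 267289 = 22·11687 + 10175; 11687 = 1·10175 + 1512; 10175 = 6·1512 + 1103; 1512 = 1·1103 + 409; 1103 = 2·409 + 285; 409 = 1·285 + 124; 285 = 2·124 + 37; 124 = 3·37 + 13; 37 = 2·13 + 11; 13 = 1·11 + 2; 11 = 5·2 + 1; 2 = 2·1 + 0), and 1 | 5.
Extended Euclid: 267289·(5372) + 11687·(-122861) = 1. Scale by 5: m₀ = 26860.
General solution m = m₀ + 11687t; reducing mod 11687 gives m = 3486 (and n = -79727).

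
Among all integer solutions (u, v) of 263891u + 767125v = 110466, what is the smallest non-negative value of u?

gcd(263891, 767125) = 6137 (Euclid: 767125 = 2·263891 + 239343; 263891 = 1·239343 + 24548; 239343 = 9·24548 + 18411; 24548 = 1·18411 + 6137; 18411 = 3·6137 + 0), and 6137 | 110466.
Extended Euclid: 263891·(32) + 767125·(-11) = 6137. Scale by 18: u₀ = 576.
General solution u = u₀ + 125t; reducing mod 125 gives u = 76 (and v = -26).

76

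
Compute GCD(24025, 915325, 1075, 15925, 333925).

25

24025 = 5² · 31²; 915325 = 5² · 19 · 41 · 47; 1075 = 5² · 43; 15925 = 5² · 7² · 13; 333925 = 5² · 19² · 37
gcd takes min exponent of each prime: 5² = 25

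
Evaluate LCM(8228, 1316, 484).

8228 = 2² · 11² · 17; 1316 = 2² · 7 · 47; 484 = 2² · 11²
lcm takes max exponent of each prime: 2² · 7 · 11² · 17 · 47 = 2707012

2707012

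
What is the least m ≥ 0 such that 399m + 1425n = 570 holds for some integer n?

Reduce mod 1425: 399m ≡ 570 (mod 1425). With g = gcd(399, 1425) = 57 dividing 570, divide through: 7m ≡ 10 (mod 25).
Since gcd(7, 25) = 1, m ≡ 10·(7)⁻¹ ≡ 5 (mod 25). Smallest non-negative: 5.

5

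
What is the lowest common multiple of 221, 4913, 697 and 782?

221 = 13 · 17; 4913 = 17³; 697 = 17 · 41; 782 = 2 · 17 · 23
lcm takes max exponent of each prime: 2 · 13 · 17³ · 23 · 41 = 120456934

120456934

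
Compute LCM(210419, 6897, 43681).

227883777

210419 = 11² · 37 · 47; 6897 = 3 · 11² · 19; 43681 = 11² · 19²
lcm takes max exponent of each prime: 3 · 11² · 19² · 37 · 47 = 227883777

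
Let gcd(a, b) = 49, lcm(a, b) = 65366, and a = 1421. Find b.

a·b = gcd·lcm = 49·65366 = 3202934, so b = 3202934/1421 = 2254.

2254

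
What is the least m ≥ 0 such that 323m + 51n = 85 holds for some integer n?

Euclid: 323 = 6·51 + 17; 51 = 3·17 + 0 → gcd = 17; 85 = 17·5.
Back-substitution yields 323·(1) + 51·(-6) = 17, so one solution is m = 1·5 = 5, n = -6·5 = -30.
Solutions in m differ by 51/17 = 3; the one in [0, 3) is 5 mod 3 = 2.

2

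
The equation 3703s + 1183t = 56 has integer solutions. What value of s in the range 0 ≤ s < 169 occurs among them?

154

gcd(3703, 1183) = 7 (Euclid: 3703 = 3·1183 + 154; 1183 = 7·154 + 105; 154 = 1·105 + 49; 105 = 2·49 + 7; 49 = 7·7 + 0), and 7 | 56.
Extended Euclid: 3703·(-23) + 1183·(72) = 7. Scale by 8: s₀ = -184.
General solution s = s₀ + 169k; reducing mod 169 gives s = 154 (and t = -482).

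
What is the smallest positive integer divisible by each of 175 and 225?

175 = 5² · 7; 225 = 3² · 5²
max exponents: 3² · 5² · 7 = 1575

1575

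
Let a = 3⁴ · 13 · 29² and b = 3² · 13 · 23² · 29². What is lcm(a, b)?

468468117

max exponent per prime: 3⁴ · 13 · 23² · 29² = 468468117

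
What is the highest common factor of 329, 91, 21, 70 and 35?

7

gcd(329, 91): 329 = 3·91 + 56; 91 = 1·56 + 35; 56 = 1·35 + 21; 35 = 1·21 + 14; 21 = 1·14 + 7; 14 = 2·7 + 0 → 7
gcd(7, 21): 21 = 3·7 + 0 → 7
gcd(7, 70): 70 = 10·7 + 0 → 7
gcd(7, 35): 35 = 5·7 + 0 → 7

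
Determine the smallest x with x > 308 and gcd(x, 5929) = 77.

385

gcd(x, 5929) = 77 forces 77 | x; write x = 77s. Then gcd(77s, 77·77) = 77·gcd(s, 77), so need gcd(s, 77) = 1.
77s > 308 gives s ≥ 5. The least s ≥ 5 coprime to 77 is 5, so x = 77·5 = 385.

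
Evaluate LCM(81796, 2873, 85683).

81796 = 2² · 11² · 13²; 2873 = 13² · 17; 85683 = 3 · 13⁴
lcm takes max exponent of each prime: 2² · 3 · 11² · 13⁴ · 17 = 704999724

704999724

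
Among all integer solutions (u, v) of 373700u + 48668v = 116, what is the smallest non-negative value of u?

gcd(373700, 48668) = 4 (Euclid: 373700 = 7·48668 + 33024; 48668 = 1·33024 + 15644; 33024 = 2·15644 + 1736; 15644 = 9·1736 + 20; 1736 = 86·20 + 16; 20 = 1·16 + 4; 16 = 4·4 + 0), and 4 | 116.
Extended Euclid: 373700·(-2439) + 48668·(18728) = 4. Scale by 29: u₀ = -70731.
General solution u = u₀ + 12167t; reducing mod 12167 gives u = 2271 (and v = -17438).

2271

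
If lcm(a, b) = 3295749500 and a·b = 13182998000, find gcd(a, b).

4

gcd·lcm = product, so gcd = 13182998000/3295749500 = 4.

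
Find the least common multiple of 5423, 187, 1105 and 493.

5423 = 11 · 17 · 29; 187 = 11 · 17; 1105 = 5 · 13 · 17; 493 = 17 · 29
lcm takes max exponent of each prime: 5 · 11 · 13 · 17 · 29 = 352495

352495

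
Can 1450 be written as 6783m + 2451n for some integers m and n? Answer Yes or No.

By Bézout, 6783m + 2451n = 1450 has integer solutions iff gcd(6783, 2451) | 1450.
Euclid: 6783 = 2·2451 + 1881; 2451 = 1·1881 + 570; 1881 = 3·570 + 171; 570 = 3·171 + 57; 171 = 3·57 + 0. gcd = 57; 1450 mod 57 = 25. No.

No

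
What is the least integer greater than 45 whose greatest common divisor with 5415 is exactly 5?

Multiples of 5 above 45: 5·10, 5·11, … . Need the cofactor coprime to 5415/5 = 1083.
Checking s = 10, 11, … the first with gcd(s, 1083) = 1 is s = 10, giving 50.

50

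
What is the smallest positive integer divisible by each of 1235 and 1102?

1235 = 5 · 13 · 19; 1102 = 2 · 19 · 29
max exponents: 2 · 5 · 13 · 19 · 29 = 71630

71630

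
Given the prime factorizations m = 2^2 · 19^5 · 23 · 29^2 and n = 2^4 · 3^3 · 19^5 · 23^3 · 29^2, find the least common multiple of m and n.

10945390370797296

max exponent per prime: 2^4 · 3^3 · 19^5 · 23^3 · 29^2 = 10945390370797296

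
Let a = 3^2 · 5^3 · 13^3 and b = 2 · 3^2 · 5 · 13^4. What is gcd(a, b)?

98865

min exponent per shared prime: 3^2 · 5 · 13^3 = 98865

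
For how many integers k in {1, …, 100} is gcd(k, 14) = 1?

43

14 = 2·7. Inclusion–exclusion on these primes:
100 − ⌊100/2⌋ − ⌊100/7⌋ + ⌊100/14⌋ = 43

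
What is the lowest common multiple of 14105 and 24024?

3723720

14105 = 5 · 7 · 13 · 31; 24024 = 2³ · 3 · 7 · 11 · 13
max exponents: 2³ · 3 · 5 · 7 · 11 · 13 · 31 = 3723720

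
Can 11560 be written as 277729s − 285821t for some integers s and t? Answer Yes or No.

By Bézout, 277729s − 285821t = 11560 has integer solutions iff gcd(277729, 285821) | 11560.
Euclid: 285821 = 1·277729 + 8092; 277729 = 34·8092 + 2601; 8092 = 3·2601 + 289; 2601 = 9·289 + 0. gcd = 289; 11560 mod 289 = 0. Yes.

Yes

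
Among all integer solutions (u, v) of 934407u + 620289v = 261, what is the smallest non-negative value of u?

gcd(934407, 620289) = 9 (Euclid: 934407 = 1·620289 + 314118; 620289 = 1·314118 + 306171; 314118 = 1·306171 + 7947; 306171 = 38·7947 + 4185; 7947 = 1·4185 + 3762; 4185 = 1·3762 + 423; 3762 = 8·423 + 378; 423 = 1·378 + 45; 378 = 8·45 + 18; 45 = 2·18 + 9; 18 = 2·9 + 0), and 9 | 261.
Extended Euclid: 934407·(-27865) + 620289·(41976) = 9. Scale by 29: u₀ = -808085.
General solution u = u₀ + 68921t; reducing mod 68921 gives u = 18967 (and v = -28572).

18967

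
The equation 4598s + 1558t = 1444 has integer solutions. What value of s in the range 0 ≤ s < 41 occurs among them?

Euclid: 4598 = 2·1558 + 1482; 1558 = 1·1482 + 76; 1482 = 19·76 + 38; 76 = 2·38 + 0 → gcd = 38; 1444 = 38·38.
Back-substitution yields 4598·(20) + 1558·(-59) = 38, so one solution is s = 20·38 = 760, t = -59·38 = -2242.
Solutions in s differ by 1558/38 = 41; the one in [0, 41) is 760 mod 41 = 22.

22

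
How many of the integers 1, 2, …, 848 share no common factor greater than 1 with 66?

66 = 2·3·11. Inclusion–exclusion on these primes:
848 − ⌊848/2⌋ − ⌊848/3⌋ − ⌊848/11⌋ + ⌊848/6⌋ + ⌊848/22⌋ + ⌊848/33⌋ − ⌊848/66⌋ = 257

257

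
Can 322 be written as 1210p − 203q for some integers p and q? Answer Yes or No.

gcd(1210, 203): 1210 = 5·203 + 195; 203 = 1·195 + 8; 195 = 24·8 + 3; 8 = 2·3 + 2; 3 = 1·2 + 1; 2 = 2·1 + 0 → 1
1 divides 322, so a solution exists.

Yes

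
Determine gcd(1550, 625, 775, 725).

25

gcd(1550, 625): 1550 = 2·625 + 300; 625 = 2·300 + 25; 300 = 12·25 + 0 → 25
gcd(25, 775): 775 = 31·25 + 0 → 25
gcd(25, 725): 725 = 29·25 + 0 → 25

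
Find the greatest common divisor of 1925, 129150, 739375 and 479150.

1925 = 5² · 7 · 11; 129150 = 2 · 3² · 5² · 7 · 41; 739375 = 5⁴ · 7 · 13²; 479150 = 2 · 5² · 7 · 37²
gcd takes min exponent of each prime: 5² · 7 = 175

175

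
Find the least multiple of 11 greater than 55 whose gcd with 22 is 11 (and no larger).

77

22 = 11·2. Any a with gcd(a, 22) = 11 is a multiple of 11, say 11s, with s coprime to 2.
Need s > 55/11, so s ≥ 6. First s ≥ 6 with gcd(s, 2) = 1 is s = 7. Thus a = 11·7 = 77.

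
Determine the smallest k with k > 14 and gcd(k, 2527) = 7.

2527 = 7·361. Any k with gcd(k, 2527) = 7 is a multiple of 7, say 7s, with s coprime to 361.
Need s > 14/7, so s ≥ 3. First s ≥ 3 with gcd(s, 361) = 1 is s = 3. Thus k = 7·3 = 21.

21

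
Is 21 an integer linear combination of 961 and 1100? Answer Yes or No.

Yes

By Bézout, 961m + 1100n = 21 has integer solutions iff gcd(961, 1100) | 21.
Euclid: 1100 = 1·961 + 139; 961 = 6·139 + 127; 139 = 1·127 + 12; 127 = 10·12 + 7; 12 = 1·7 + 5; 7 = 1·5 + 2; 5 = 2·2 + 1; 2 = 2·1 + 0. gcd = 1; 21 mod 1 = 0. Yes.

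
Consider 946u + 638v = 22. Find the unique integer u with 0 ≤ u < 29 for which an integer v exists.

Euclid: 946 = 1·638 + 308; 638 = 2·308 + 22; 308 = 14·22 + 0 → gcd = 22; 22 = 22·1.
Back-substitution yields 946·(-2) + 638·(3) = 22, so one solution is u = -2·1 = -2, v = 3·1 = 3.
Solutions in u differ by 638/22 = 29; the one in [0, 29) is -2 mod 29 = 27.

27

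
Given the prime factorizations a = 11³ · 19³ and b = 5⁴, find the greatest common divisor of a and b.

1

min exponent per shared prime: (none) = 1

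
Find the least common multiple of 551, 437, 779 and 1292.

35332324

551 = 19 · 29; 437 = 19 · 23; 779 = 19 · 41; 1292 = 2² · 17 · 19
lcm takes max exponent of each prime: 2² · 17 · 19 · 23 · 29 · 41 = 35332324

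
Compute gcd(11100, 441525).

11100 = 2² · 3 · 5² · 37
441525 = 3 · 5² · 7 · 29²
Common: 3 · 5² = 75

75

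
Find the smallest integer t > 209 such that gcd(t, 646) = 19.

247

Multiples of 19 above 209: 19·12, 19·13, … . Need the cofactor coprime to 646/19 = 34.
Checking s = 12, 13, … the first with gcd(s, 34) = 1 is s = 13, giving 247.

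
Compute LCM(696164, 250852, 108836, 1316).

696164 = 2² · 7 · 23² · 47; 250852 = 2² · 7 · 17² · 31; 108836 = 2² · 7 · 13² · 23; 1316 = 2² · 7 · 47
lcm takes max exponent of each prime: 2² · 7 · 13² · 17² · 23² · 31 · 47 = 1054041723644

1054041723644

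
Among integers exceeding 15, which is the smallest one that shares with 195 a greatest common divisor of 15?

30

195 = 15·13. Any t with gcd(t, 195) = 15 is a multiple of 15, say 15s, with s coprime to 13.
Need s > 15/15, so s ≥ 2. First s ≥ 2 with gcd(s, 13) = 1 is s = 2. Thus t = 15·2 = 30.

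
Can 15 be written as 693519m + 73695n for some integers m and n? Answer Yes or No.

Yes

By Bézout, 693519m + 73695n = 15 has integer solutions iff gcd(693519, 73695) | 15.
Euclid: 693519 = 9·73695 + 30264; 73695 = 2·30264 + 13167; 30264 = 2·13167 + 3930; 13167 = 3·3930 + 1377; 3930 = 2·1377 + 1176; 1377 = 1·1176 + 201; 1176 = 5·201 + 171; 201 = 1·171 + 30; 171 = 5·30 + 21; 30 = 1·21 + 9; 21 = 2·9 + 3; 9 = 3·3 + 0. gcd = 3; 15 mod 3 = 0. Yes.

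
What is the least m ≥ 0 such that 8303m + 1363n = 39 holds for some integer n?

gcd(8303, 1363) = 1 (Euclid: 8303 = 6·1363 + 125; 1363 = 10·125 + 113; 125 = 1·113 + 12; 113 = 9·12 + 5; 12 = 2·5 + 2; 5 = 2·2 + 1; 2 = 2·1 + 0), and 1 | 39.
Extended Euclid: 8303·(-567) + 1363·(3454) = 1. Scale by 39: m₀ = -22113.
General solution m = m₀ + 1363t; reducing mod 1363 gives m = 1058 (and n = -6445).

1058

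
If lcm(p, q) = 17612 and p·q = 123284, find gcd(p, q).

7

From gcd × lcm = pq: gcd = 123284 / 17612 = 7.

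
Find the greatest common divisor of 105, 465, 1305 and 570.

gcd(105, 465): 465 = 4·105 + 45; 105 = 2·45 + 15; 45 = 3·15 + 0 → 15
gcd(15, 1305): 1305 = 87·15 + 0 → 15
gcd(15, 570): 570 = 38·15 + 0 → 15

15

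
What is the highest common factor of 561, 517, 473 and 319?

561 = 3 · 11 · 17; 517 = 11 · 47; 473 = 11 · 43; 319 = 11 · 29
gcd takes min exponent of each prime: 11 = 11

11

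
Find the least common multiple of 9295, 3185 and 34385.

9295 = 5 · 11 · 13²; 3185 = 5 · 7² · 13; 34385 = 5 · 13 · 23²
lcm takes max exponent of each prime: 5 · 7² · 11 · 13² · 23² = 240935695

240935695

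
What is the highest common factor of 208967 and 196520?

1

Euclid: 208967 = 1·196520 + 12447; 196520 = 15·12447 + 9815; 12447 = 1·9815 + 2632; 9815 = 3·2632 + 1919; 2632 = 1·1919 + 713; 1919 = 2·713 + 493; 713 = 1·493 + 220; 493 = 2·220 + 53; 220 = 4·53 + 8; 53 = 6·8 + 5; 8 = 1·5 + 3; 5 = 1·3 + 2; 3 = 1·2 + 1; 2 = 2·1 + 0. Last nonzero remainder: 1.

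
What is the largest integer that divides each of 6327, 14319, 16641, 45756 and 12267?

9

gcd(6327, 14319): 14319 = 2·6327 + 1665; 6327 = 3·1665 + 1332; 1665 = 1·1332 + 333; 1332 = 4·333 + 0 → 333
gcd(333, 16641): 16641 = 49·333 + 324; 333 = 1·324 + 9; 324 = 36·9 + 0 → 9
gcd(9, 45756): 45756 = 5084·9 + 0 → 9
gcd(9, 12267): 12267 = 1363·9 + 0 → 9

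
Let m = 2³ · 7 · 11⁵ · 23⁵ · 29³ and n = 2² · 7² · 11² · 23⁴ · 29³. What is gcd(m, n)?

23123242800812

min exponent per shared prime: 2² · 7 · 11² · 23⁴ · 29³ = 23123242800812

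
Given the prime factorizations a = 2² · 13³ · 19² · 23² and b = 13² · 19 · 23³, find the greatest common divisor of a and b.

1698619

min exponent per shared prime: 13² · 19 · 23² = 1698619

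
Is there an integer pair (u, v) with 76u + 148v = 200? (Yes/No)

Yes

By Bézout, 76u + 148v = 200 has integer solutions iff gcd(76, 148) | 200.
Euclid: 148 = 1·76 + 72; 76 = 1·72 + 4; 72 = 18·4 + 0. gcd = 4; 200 mod 4 = 0. Yes.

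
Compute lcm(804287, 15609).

gcd first: 804287 = 51·15609 + 8228; 15609 = 1·8228 + 7381; 8228 = 1·7381 + 847; 7381 = 8·847 + 605; 847 = 1·605 + 242; 605 = 2·242 + 121; 242 = 2·121 + 0 → gcd = 121
lcm = 804287·15609/gcd = 12554115783/121 = 103753023

103753023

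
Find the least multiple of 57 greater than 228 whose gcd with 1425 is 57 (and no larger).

1425 = 57·25. Any a with gcd(a, 1425) = 57 is a multiple of 57, say 57s, with s coprime to 25.
Need s > 228/57, so s ≥ 5. First s ≥ 5 with gcd(s, 25) = 1 is s = 6. Thus a = 57·6 = 342.

342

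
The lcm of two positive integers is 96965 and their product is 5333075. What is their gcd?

gcd·lcm = product, so gcd = 5333075/96965 = 55.

55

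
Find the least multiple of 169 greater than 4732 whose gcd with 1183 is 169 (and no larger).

4901

gcd(x, 1183) = 169 forces 169 | x; write x = 169s. Then gcd(169s, 169·7) = 169·gcd(s, 7), so need gcd(s, 7) = 1.
169s > 4732 gives s ≥ 29. The least s ≥ 29 coprime to 7 is 29, so x = 169·29 = 4901.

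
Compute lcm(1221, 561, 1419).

1221 = 3 · 11 · 37; 561 = 3 · 11 · 17; 1419 = 3 · 11 · 43
lcm takes max exponent of each prime: 3 · 11 · 17 · 37 · 43 = 892551

892551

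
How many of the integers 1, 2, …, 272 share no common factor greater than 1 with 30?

73

30 = 2·3·5. Inclusion–exclusion on these primes:
272 − ⌊272/2⌋ − ⌊272/3⌋ − ⌊272/5⌋ + ⌊272/6⌋ + ⌊272/10⌋ + ⌊272/15⌋ − ⌊272/30⌋ = 73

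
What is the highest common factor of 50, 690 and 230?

50 = 2 · 5²; 690 = 2 · 3 · 5 · 23; 230 = 2 · 5 · 23
gcd takes min exponent of each prime: 2 · 5 = 10

10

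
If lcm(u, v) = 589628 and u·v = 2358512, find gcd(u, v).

gcd·lcm = product, so gcd = 2358512/589628 = 4.

4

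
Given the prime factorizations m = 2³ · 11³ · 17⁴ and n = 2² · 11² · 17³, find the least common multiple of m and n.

max exponent per prime: 2³ · 11³ · 17⁴ = 889331608

889331608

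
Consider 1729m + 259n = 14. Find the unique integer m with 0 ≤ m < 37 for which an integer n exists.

6

Euclid: 1729 = 6·259 + 175; 259 = 1·175 + 84; 175 = 2·84 + 7; 84 = 12·7 + 0 → gcd = 7; 14 = 7·2.
Back-substitution yields 1729·(3) + 259·(-20) = 7, so one solution is m = 3·2 = 6, n = -20·2 = -40.
Solutions in m differ by 259/7 = 37; the one in [0, 37) is 6 mod 37 = 6.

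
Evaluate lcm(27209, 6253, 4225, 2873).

lcm(27209, 6253) = 27209·6253/gcd = 170137877/169 = 1006733
lcm(1006733, 4225) = 1006733·4225/gcd = 4253446925/169 = 25168325
lcm(25168325, 2873) = 25168325·2873/gcd = 72308597725/169 = 427861525

427861525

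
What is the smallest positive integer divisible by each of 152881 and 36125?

gcd first: 152881 = 4·36125 + 8381; 36125 = 4·8381 + 2601; 8381 = 3·2601 + 578; 2601 = 4·578 + 289; 578 = 2·289 + 0 → gcd = 289
lcm = 152881·36125/gcd = 5522826125/289 = 19110125

19110125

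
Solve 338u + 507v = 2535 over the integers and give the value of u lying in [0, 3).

Euclid: 507 = 1·338 + 169; 338 = 2·169 + 0 → gcd = 169; 2535 = 169·15.
Back-substitution yields 338·(-1) + 507·(1) = 169, so one solution is u = -1·15 = -15, v = 1·15 = 15.
Solutions in u differ by 507/169 = 3; the one in [0, 3) is -15 mod 3 = 0.

0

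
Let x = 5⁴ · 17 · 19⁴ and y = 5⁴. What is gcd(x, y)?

625

min exponent per shared prime: 5⁴ = 625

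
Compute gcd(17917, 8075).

19

Euclid: 17917 = 2·8075 + 1767; 8075 = 4·1767 + 1007; 1767 = 1·1007 + 760; 1007 = 1·760 + 247; 760 = 3·247 + 19; 247 = 13·19 + 0. Last nonzero remainder: 19.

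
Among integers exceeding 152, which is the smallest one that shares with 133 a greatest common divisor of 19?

133 = 19·7. Any k with gcd(k, 133) = 19 is a multiple of 19, say 19s, with s coprime to 7.
Need s > 152/19, so s ≥ 9. First s ≥ 9 with gcd(s, 7) = 1 is s = 9. Thus k = 19·9 = 171.

171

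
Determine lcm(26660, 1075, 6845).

26660 = 2² · 5 · 31 · 43; 1075 = 5² · 43; 6845 = 5 · 37²
lcm takes max exponent of each prime: 2² · 5² · 31 · 37² · 43 = 182487700

182487700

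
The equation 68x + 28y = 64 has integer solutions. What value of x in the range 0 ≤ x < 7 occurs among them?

3

gcd(68, 28) = 4 (Euclid: 68 = 2·28 + 12; 28 = 2·12 + 4; 12 = 3·4 + 0), and 4 | 64.
Extended Euclid: 68·(-2) + 28·(5) = 4. Scale by 16: x₀ = -32.
General solution x = x₀ + 7t; reducing mod 7 gives x = 3 (and y = -5).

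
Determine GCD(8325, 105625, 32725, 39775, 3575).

gcd(8325, 105625): 105625 = 12·8325 + 5725; 8325 = 1·5725 + 2600; 5725 = 2·2600 + 525; 2600 = 4·525 + 500; 525 = 1·500 + 25; 500 = 20·25 + 0 → 25
gcd(25, 32725): 32725 = 1309·25 + 0 → 25
gcd(25, 39775): 39775 = 1591·25 + 0 → 25
gcd(25, 3575): 3575 = 143·25 + 0 → 25

25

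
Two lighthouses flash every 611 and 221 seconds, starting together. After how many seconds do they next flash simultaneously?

10387

611 = 13 · 47; 221 = 13 · 17
max exponents: 13 · 17 · 47 = 10387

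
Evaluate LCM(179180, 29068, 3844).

40365132860

179180 = 2² · 5 · 17² · 31; 29068 = 2² · 13² · 43; 3844 = 2² · 31²
lcm takes max exponent of each prime: 2² · 5 · 13² · 17² · 31² · 43 = 40365132860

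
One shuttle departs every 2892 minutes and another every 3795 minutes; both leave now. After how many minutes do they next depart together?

gcd first: 3795 = 1·2892 + 903; 2892 = 3·903 + 183; 903 = 4·183 + 171; 183 = 1·171 + 12; 171 = 14·12 + 3; 12 = 4·3 + 0 → gcd = 3
lcm = 2892·3795/gcd = 10975140/3 = 3658380

3658380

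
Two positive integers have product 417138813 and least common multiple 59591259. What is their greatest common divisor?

From gcd × lcm = uv: gcd = 417138813 / 59591259 = 7.

7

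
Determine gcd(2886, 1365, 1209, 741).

gcd(2886, 1365): 2886 = 2·1365 + 156; 1365 = 8·156 + 117; 156 = 1·117 + 39; 117 = 3·39 + 0 → 39
gcd(39, 1209): 1209 = 31·39 + 0 → 39
gcd(39, 741): 741 = 19·39 + 0 → 39

39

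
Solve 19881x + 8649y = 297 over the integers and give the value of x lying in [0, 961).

566

Reduce mod 8649: 19881x ≡ 297 (mod 8649). With g = gcd(19881, 8649) = 9 dividing 297, divide through: 2209x ≡ 33 (mod 961).
Since gcd(2209, 961) = 1, x ≡ 33·(2209)⁻¹ ≡ 566 (mod 961). Smallest non-negative: 566.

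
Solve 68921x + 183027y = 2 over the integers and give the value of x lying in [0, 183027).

106519

Euclid: 183027 = 2·68921 + 45185; 68921 = 1·45185 + 23736; 45185 = 1·23736 + 21449; 23736 = 1·21449 + 2287; 21449 = 9·2287 + 866; 2287 = 2·866 + 555; 866 = 1·555 + 311; 555 = 1·311 + 244; 311 = 1·244 + 67; 244 = 3·67 + 43; 67 = 1·43 + 24; 43 = 1·24 + 19; 24 = 1·19 + 5; 19 = 3·5 + 4; 5 = 1·4 + 1; 4 = 4·1 + 0 → gcd = 1; 2 = 1·2.
Back-substitution yields 68921·(-38254) + 183027·(14405) = 1, so one solution is x = -38254·2 = -76508, y = 14405·2 = 28810.
Solutions in x differ by 183027/1 = 183027; the one in [0, 183027) is -76508 mod 183027 = 106519.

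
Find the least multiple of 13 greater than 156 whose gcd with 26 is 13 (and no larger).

gcd(k, 26) = 13 forces 13 | k; write k = 13s. Then gcd(13s, 13·2) = 13·gcd(s, 2), so need gcd(s, 2) = 1.
13s > 156 gives s ≥ 13. The least s ≥ 13 coprime to 2 is 13, so k = 13·13 = 169.

169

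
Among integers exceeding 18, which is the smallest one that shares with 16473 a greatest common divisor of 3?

gcd(x, 16473) = 3 forces 3 | x; write x = 3s. Then gcd(3s, 3·5491) = 3·gcd(s, 5491), so need gcd(s, 5491) = 1.
3s > 18 gives s ≥ 7. The least s ≥ 7 coprime to 5491 is 7, so x = 3·7 = 21.

21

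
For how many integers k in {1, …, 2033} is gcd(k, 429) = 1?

Prime factors of 429: 3, 11, 13. Count integers ≤ 2033 divisible by none of them.
By inclusion–exclusion: 2033 − ⌊2033/3⌋ − ⌊2033/11⌋ − ⌊2033/13⌋ + ⌊2033/33⌋ + ⌊2033/39⌋ + ⌊2033/143⌋ − ⌊2033/429⌋ = 1139.

1139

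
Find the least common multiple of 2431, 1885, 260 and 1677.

181887420

2431 = 11 · 13 · 17; 1885 = 5 · 13 · 29; 260 = 2² · 5 · 13; 1677 = 3 · 13 · 43
lcm takes max exponent of each prime: 2² · 3 · 5 · 11 · 13 · 17 · 29 · 43 = 181887420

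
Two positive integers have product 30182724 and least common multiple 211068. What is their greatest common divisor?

143

gcd·lcm = product, so gcd = 30182724/211068 = 143.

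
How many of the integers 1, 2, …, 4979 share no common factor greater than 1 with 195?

2451

195 = 3·5·13. Inclusion–exclusion on these primes:
4979 − ⌊4979/3⌋ − ⌊4979/5⌋ − ⌊4979/13⌋ + ⌊4979/15⌋ + ⌊4979/39⌋ + ⌊4979/65⌋ − ⌊4979/195⌋ = 2451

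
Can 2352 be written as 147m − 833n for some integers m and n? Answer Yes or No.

By Bézout, 147m − 833n = 2352 has integer solutions iff gcd(147, 833) | 2352.
Euclid: 833 = 5·147 + 98; 147 = 1·98 + 49; 98 = 2·49 + 0. gcd = 49; 2352 mod 49 = 0. Yes.

Yes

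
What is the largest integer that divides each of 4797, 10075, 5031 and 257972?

4797 = 3² · 13 · 41; 10075 = 5² · 13 · 31; 5031 = 3² · 13 · 43; 257972 = 2² · 11² · 13 · 41
gcd takes min exponent of each prime: 13 = 13

13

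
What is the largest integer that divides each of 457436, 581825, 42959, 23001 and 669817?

457436 = 2² · 7 · 17 · 31²; 581825 = 5² · 17 · 37²; 42959 = 7 · 17 · 19²; 23001 = 3 · 11 · 17 · 41; 669817 = 17 · 31² · 41
gcd takes min exponent of each prime: 17 = 17

17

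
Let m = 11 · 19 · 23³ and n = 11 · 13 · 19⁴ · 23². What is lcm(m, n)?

226743031801

max exponent per prime: 11 · 13 · 19⁴ · 23³ = 226743031801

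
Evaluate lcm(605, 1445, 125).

4371125

605 = 5 · 11²; 1445 = 5 · 17²; 125 = 5³
lcm takes max exponent of each prime: 5³ · 11² · 17² = 4371125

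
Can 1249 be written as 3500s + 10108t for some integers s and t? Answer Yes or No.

By Bézout, 3500s + 10108t = 1249 has integer solutions iff gcd(3500, 10108) | 1249.
Euclid: 10108 = 2·3500 + 3108; 3500 = 1·3108 + 392; 3108 = 7·392 + 364; 392 = 1·364 + 28; 364 = 13·28 + 0. gcd = 28; 1249 mod 28 = 17. No.

No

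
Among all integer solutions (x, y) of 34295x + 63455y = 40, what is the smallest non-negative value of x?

7538

Euclid: 63455 = 1·34295 + 29160; 34295 = 1·29160 + 5135; 29160 = 5·5135 + 3485; 5135 = 1·3485 + 1650; 3485 = 2·1650 + 185; 1650 = 8·185 + 170; 185 = 1·170 + 15; 170 = 11·15 + 5; 15 = 3·5 + 0 → gcd = 5; 40 = 5·8.
Back-substitution yields 34295·(4115) + 63455·(-2224) = 5, so one solution is x = 4115·8 = 32920, y = -2224·8 = -17792.
Solutions in x differ by 63455/5 = 12691; the one in [0, 12691) is 32920 mod 12691 = 7538.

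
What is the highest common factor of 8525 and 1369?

Euclid: 8525 = 6·1369 + 311; 1369 = 4·311 + 125; 311 = 2·125 + 61; 125 = 2·61 + 3; 61 = 20·3 + 1; 3 = 3·1 + 0. Last nonzero remainder: 1.

1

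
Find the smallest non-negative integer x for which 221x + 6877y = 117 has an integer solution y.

Reduce mod 6877: 221x ≡ 117 (mod 6877). With g = gcd(221, 6877) = 13 dividing 117, divide through: 17x ≡ 9 (mod 529).
Since gcd(17, 529) = 1, x ≡ 9·(17)⁻¹ ≡ 125 (mod 529). Smallest non-negative: 125.

125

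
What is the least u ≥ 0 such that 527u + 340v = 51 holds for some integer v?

gcd(527, 340) = 17 (Euclid: 527 = 1·340 + 187; 340 = 1·187 + 153; 187 = 1·153 + 34; 153 = 4·34 + 17; 34 = 2·17 + 0), and 17 | 51.
Extended Euclid: 527·(-9) + 340·(14) = 17. Scale by 3: u₀ = -27.
General solution u = u₀ + 20t; reducing mod 20 gives u = 13 (and v = -20).

13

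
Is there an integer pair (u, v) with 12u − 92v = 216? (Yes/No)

Yes

By Bézout, 12u − 92v = 216 has integer solutions iff gcd(12, 92) | 216.
Euclid: 92 = 7·12 + 8; 12 = 1·8 + 4; 8 = 2·4 + 0. gcd = 4; 216 mod 4 = 0. Yes.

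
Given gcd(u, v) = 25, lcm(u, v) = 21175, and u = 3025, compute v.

Using uv = gcd(u,v)·lcm(u,v) = 25·21175 = 529375, we get v = 529375/3025 = 175.

175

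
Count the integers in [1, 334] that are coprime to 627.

192

Prime factors of 627: 3, 11, 19. Count integers ≤ 334 divisible by none of them.
By inclusion–exclusion: 334 − ⌊334/3⌋ − ⌊334/11⌋ − ⌊334/19⌋ + ⌊334/33⌋ + ⌊334/57⌋ + ⌊334/209⌋ − ⌊334/627⌋ = 192.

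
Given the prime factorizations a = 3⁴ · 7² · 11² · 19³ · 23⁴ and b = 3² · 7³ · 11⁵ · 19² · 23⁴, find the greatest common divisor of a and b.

5390667011961

min exponent per shared prime: 3² · 7² · 11² · 19² · 23⁴ = 5390667011961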